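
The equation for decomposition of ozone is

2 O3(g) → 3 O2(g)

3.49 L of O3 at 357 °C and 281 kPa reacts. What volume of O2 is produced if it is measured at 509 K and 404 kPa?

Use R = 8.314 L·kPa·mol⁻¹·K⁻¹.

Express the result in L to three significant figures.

2.94 L

n(O3) = PV/RT = (281 × 3.49) / (8.314 × 630.15) = 0.1872 mol
n(O2) = (3/2) × 0.1872 = 0.2808 mol
V = nRT/P = 0.2808 × 8.314 × 509 / 404 = 2.941 L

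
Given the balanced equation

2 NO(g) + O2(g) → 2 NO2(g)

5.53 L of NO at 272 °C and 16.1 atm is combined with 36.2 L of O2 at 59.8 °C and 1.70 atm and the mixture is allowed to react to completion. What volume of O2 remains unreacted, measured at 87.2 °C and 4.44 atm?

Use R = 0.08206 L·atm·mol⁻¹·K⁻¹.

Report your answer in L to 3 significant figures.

8.37 L

n(NO) = PV/RT = (16.1 × 5.53) / (0.08206 × 545.15) = 1.990 mol
n(O2) = PV/RT = (1.70 × 36.2) / (0.08206 × 332.95) = 2.252 mol
For 1.990 mol NO, stoichiometry requires (1/2) × 1.990 = 0.9950 mol O2; 2.252 mol is available, so NO is limiting.
n(O2) consumed = (1/2) × 1.990 = 0.9950 mol; remaining = 2.252 − 0.9950 = 1.257 mol
V(O2) = nRT/P = 1.257 × 0.08206 × 360.35 / 4.44 = 8.372 L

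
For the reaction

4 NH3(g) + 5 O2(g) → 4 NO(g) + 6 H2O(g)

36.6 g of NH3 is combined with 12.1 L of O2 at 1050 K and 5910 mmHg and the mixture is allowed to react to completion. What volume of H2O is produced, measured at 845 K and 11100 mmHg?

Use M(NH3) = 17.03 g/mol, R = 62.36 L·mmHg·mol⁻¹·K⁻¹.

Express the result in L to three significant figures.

n(NH3) = 36.6 / 17.03 = 2.149 mol
n(O2) = PV/RT = (5910 × 12.1) / (62.36 × 1050) = 1.092 mol
For 2.149 mol NH3, stoichiometry requires (5/4) × 2.149 = 2.686 mol O2; 1.092 mol is available, so O2 is limiting.
n(H2O) = (6/5) × 1.092 = 1.310 mol
V(H2O) = nRT/P = 1.310 × 62.36 × 845 / 11100 = 6.219 L

6.22 L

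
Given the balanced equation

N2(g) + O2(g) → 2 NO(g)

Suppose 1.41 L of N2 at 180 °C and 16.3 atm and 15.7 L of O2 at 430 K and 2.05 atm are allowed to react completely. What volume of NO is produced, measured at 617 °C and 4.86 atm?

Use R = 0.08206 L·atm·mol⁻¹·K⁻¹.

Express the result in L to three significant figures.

18.6 L

n(N2) = PV/RT = (16.3 × 1.41) / (0.08206 × 453.15) = 0.6181 mol
n(O2) = PV/RT = (2.05 × 15.7) / (0.08206 × 430) = 0.9121 mol
For 0.6181 mol N2, stoichiometry requires (1/1) × 0.6181 = 0.6181 mol O2; 0.9121 mol is available, so N2 is limiting.
n(NO) = (2/1) × 0.6181 = 1.236 mol
V(NO) = nRT/P = 1.236 × 0.08206 × 890.15 / 4.86 = 18.58 L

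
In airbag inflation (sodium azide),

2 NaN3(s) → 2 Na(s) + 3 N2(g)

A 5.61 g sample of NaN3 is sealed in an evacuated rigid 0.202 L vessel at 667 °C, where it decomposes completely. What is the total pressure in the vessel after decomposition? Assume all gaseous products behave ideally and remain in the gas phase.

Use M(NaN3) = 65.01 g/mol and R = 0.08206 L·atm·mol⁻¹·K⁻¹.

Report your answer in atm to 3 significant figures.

49.4 atm

n(NaN3) = 5.61 / 65.01 = 0.08629 mol
n(gas produced) = (3/2) × 0.08629 = 0.1294 mol
P = nRT/V = 0.1294 × 0.08206 × 940.15 / 0.202 = 49.42 atm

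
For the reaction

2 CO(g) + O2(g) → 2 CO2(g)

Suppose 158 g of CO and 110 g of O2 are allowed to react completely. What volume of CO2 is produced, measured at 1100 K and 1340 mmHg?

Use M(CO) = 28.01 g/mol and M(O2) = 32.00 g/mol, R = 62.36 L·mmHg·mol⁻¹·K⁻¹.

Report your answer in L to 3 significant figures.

289 L

n(CO) = 158 / 28.01 = 5.641 mol
n(O2) = 110 / 32.00 = 3.438 mol
For 5.641 mol CO, stoichiometry requires (1/2) × 5.641 = 2.821 mol O2; 3.438 mol is available, so CO is limiting.
n(CO2) = (2/2) × 5.641 = 5.641 mol
V(CO2) = nRT/P = 5.641 × 62.36 × 1100 / 1340 = 288.8 L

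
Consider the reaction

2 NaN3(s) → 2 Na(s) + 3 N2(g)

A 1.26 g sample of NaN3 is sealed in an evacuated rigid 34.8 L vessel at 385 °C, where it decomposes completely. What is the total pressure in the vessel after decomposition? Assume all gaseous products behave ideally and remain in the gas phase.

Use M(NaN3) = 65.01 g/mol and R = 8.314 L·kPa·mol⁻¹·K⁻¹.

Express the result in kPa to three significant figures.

n(NaN3) = 1.26 / 65.01 = 0.01938 mol
n(gas produced) = (3/2) × 0.01938 = 0.02907 mol
P = nRT/V = 0.02907 × 8.314 × 658.15 / 34.8 = 4.571 kPa

4.57 kPa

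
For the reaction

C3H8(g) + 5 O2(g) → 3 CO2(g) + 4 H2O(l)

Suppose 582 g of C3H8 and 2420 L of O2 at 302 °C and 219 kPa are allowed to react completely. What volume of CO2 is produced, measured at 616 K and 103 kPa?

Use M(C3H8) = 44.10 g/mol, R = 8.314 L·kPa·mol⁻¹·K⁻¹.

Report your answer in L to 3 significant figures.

n(C3H8) = 582 / 44.10 = 13.20 mol
n(O2) = PV/RT = (219 × 2420) / (8.314 × 575.15) = 110.8 mol
For 13.20 mol C3H8, stoichiometry requires (5/1) × 13.20 = 66.00 mol O2; 110.8 mol is available, so C3H8 is limiting.
n(CO2) = (3/1) × 13.20 = 39.60 mol
V(CO2) = nRT/P = 39.60 × 8.314 × 616 / 103 = 1969 L

1970 L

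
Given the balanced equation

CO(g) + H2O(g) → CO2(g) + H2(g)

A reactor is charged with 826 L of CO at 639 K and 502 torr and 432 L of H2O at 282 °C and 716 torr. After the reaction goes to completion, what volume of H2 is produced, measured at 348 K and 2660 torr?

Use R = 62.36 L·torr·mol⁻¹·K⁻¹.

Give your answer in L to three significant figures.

n(CO) = PV/RT = (502 × 826) / (62.36 × 639) = 10.41 mol
n(H2O) = PV/RT = (716 × 432) / (62.36 × 555.15) = 8.935 mol
For 10.41 mol CO, stoichiometry requires (1/1) × 10.41 = 10.41 mol H2O; 8.935 mol is available, so H2O is limiting.
n(H2) = (1/1) × 8.935 = 8.935 mol
V(H2) = nRT/P = 8.935 × 62.36 × 348 / 2660 = 72.90 L

72.9 L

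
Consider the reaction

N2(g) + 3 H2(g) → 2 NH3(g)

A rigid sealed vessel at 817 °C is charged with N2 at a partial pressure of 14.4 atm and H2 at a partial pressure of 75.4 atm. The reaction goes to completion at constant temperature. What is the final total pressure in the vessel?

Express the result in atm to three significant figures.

61.0 atm

At constant V, partial pressures at 817 °C are proportional to moles, so apply stoichiometry directly to pressures.
P(H2) required for 14.4 atm of N2 = (3/1) × 14.4 = 43.20 atm; available 75.4 atm, so N2 is limiting.
P(H2) remaining = 75.4 − (3/1) × 14.4 = 32.20 atm
P(gaseous products) = (2)/1 × 14.4 = 28.80 atm
P_total at 817 °C = 32.20 + 28.80 = 61.00 atm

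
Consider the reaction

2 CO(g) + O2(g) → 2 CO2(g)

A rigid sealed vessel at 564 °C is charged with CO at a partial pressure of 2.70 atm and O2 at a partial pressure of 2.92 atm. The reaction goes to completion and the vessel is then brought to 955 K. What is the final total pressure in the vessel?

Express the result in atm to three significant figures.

At constant V, partial pressures at 564 °C are proportional to moles, so apply stoichiometry directly to pressures.
P(O2) required for 2.70 atm of CO = (1/2) × 2.70 = 1.350 atm; available 2.92 atm, so CO is limiting.
P(O2) remaining = 2.92 − (1/2) × 2.70 = 1.570 atm
P(gaseous products) = (2)/2 × 2.70 = 2.700 atm
P_total at 564 °C = 1.570 + 2.700 = 4.270 atm
Scaling to 955 K: P = 4.270 × 955/837.15 = 4.871 atm

4.87 atm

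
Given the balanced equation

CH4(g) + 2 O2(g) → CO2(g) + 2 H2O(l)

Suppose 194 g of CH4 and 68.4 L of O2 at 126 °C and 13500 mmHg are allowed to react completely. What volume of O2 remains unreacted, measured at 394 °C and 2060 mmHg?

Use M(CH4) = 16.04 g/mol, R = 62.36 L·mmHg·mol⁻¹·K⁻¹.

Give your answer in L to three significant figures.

261 L

n(CH4) = 194 / 16.04 = 12.09 mol
n(O2) = PV/RT = (13500 × 68.4) / (62.36 × 399.15) = 37.10 mol
For 12.09 mol CH4, stoichiometry requires (2/1) × 12.09 = 24.18 mol O2; 37.10 mol is available, so CH4 is limiting.
n(O2) consumed = (2/1) × 12.09 = 24.18 mol; remaining = 37.10 − 24.18 = 12.92 mol
V(O2) = nRT/P = 12.92 × 62.36 × 667.15 / 2060 = 260.9 L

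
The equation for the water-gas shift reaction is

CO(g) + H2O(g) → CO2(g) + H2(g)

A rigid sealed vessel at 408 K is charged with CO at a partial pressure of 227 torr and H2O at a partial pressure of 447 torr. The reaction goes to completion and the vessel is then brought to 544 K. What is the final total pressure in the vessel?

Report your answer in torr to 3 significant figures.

899 torr

With V and T fixed, P_i ∝ n_i, so the mole ratios apply directly to partial pressures at 408 K.
P(H2O) required for 227 torr of CO = (1/1) × 227 = 227.0 torr; available 447 torr, so CO is limiting.
P(H2O) remaining = 447 − (1/1) × 227 = 220.0 torr
P(gaseous products) = (1+1)/1 × 227 = 454.0 torr
P_total at 408 K = 220.0 + 454.0 = 674.0 torr
Scaling to 544 K: P = 674.0 × 544/408 = 898.7 torr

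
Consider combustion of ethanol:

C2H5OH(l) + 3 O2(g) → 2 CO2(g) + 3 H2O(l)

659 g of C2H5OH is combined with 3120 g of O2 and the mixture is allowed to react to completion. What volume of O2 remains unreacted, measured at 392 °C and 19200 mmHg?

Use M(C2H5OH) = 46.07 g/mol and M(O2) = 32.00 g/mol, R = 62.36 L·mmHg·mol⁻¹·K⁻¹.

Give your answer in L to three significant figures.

118 L

n(C2H5OH) = 659 / 46.07 = 14.30 mol
n(O2) = 3120 / 32.00 = 97.50 mol
For 14.30 mol C2H5OH, stoichiometry requires (3/1) × 14.30 = 42.90 mol O2; 97.50 mol is available, so C2H5OH is limiting.
n(O2) consumed = (3/1) × 14.30 = 42.90 mol; remaining = 97.50 − 42.90 = 54.60 mol
V(O2) = nRT/P = 54.60 × 62.36 × 665.15 / 19200 = 118.0 L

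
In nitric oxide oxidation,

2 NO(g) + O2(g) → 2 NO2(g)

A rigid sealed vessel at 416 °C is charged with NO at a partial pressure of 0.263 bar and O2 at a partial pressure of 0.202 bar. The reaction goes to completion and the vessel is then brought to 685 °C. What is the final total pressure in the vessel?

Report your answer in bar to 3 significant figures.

Because the vessel is rigid and T is held at 416 °C, work the stoichiometry in partial pressures (P_i = n_iRT/V).
P(O2) required for 0.263 bar of NO = (1/2) × 0.263 = 0.1315 bar; available 0.202 bar, so NO is limiting.
P(O2) remaining = 0.202 − (1/2) × 0.263 = 0.07050 bar
P(gaseous products) = (2)/2 × 0.263 = 0.2630 bar
P_total at 416 °C = 0.07050 + 0.2630 = 0.3335 bar
Scaling to 685 °C: P = 0.3335 × 958.15/689.15 = 0.4637 bar

0.464 bar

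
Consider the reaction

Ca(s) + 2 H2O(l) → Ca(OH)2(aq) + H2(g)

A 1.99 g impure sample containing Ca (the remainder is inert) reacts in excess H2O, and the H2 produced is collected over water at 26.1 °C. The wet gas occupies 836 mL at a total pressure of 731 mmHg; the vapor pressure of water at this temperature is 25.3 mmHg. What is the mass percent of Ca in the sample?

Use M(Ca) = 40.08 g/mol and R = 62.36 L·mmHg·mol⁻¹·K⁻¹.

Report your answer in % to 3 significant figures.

P(H2) = 731 − 25.3 = 705.7 mmHg
n(H2) = PV/RT = (705.7 × 0.8360) / (62.36 × 299.25) = 0.03161 mol
n(Ca) = (1/1) × 0.03161 = 0.03161 mol
m(Ca) = 0.03161 × 40.08 = 1.267 g
%Ca = 1.267 / 1.99 × 100 = 63.67%

63.7 %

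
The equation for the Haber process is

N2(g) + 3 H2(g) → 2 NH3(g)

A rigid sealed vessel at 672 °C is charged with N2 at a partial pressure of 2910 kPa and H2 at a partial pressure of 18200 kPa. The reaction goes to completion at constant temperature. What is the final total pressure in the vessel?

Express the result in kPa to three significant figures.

At constant V, partial pressures at 672 °C are proportional to moles, so apply stoichiometry directly to pressures.
P(H2) required for 2910 kPa of N2 = (3/1) × 2910 = 8730 kPa; available 18200 kPa, so N2 is limiting.
P(H2) remaining = 18200 − (3/1) × 2910 = 9470 kPa
P(gaseous products) = (2)/1 × 2910 = 5820 kPa
P_total at 672 °C = 9470 + 5820 = 15290 kPa

15300 kPa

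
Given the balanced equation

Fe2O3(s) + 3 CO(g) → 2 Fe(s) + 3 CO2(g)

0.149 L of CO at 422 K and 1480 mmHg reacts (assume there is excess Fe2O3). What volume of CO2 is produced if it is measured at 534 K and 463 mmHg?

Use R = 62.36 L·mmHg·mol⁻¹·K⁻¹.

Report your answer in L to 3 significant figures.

0.603 L

n(CO) = PV/RT = (1480 × 0.149) / (62.36 × 422) = 0.008380 mol
n(CO2) = (3/3) × 0.008380 = 0.008380 mol
V = nRT/P = 0.008380 × 62.36 × 534 / 463 = 0.6027 L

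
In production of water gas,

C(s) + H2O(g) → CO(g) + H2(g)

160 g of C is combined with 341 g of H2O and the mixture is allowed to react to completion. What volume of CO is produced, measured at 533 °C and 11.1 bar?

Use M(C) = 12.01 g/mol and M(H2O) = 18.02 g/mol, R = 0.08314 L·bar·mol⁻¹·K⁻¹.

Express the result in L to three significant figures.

80.4 L

n(C) = 160 / 12.01 = 13.32 mol
n(H2O) = 341 / 18.02 = 18.92 mol
For 13.32 mol C, stoichiometry requires (1/1) × 13.32 = 13.32 mol H2O; 18.92 mol is available, so C is limiting.
n(CO) = (1/1) × 13.32 = 13.32 mol
V(CO) = nRT/P = 13.32 × 0.08314 × 806.15 / 11.1 = 80.43 L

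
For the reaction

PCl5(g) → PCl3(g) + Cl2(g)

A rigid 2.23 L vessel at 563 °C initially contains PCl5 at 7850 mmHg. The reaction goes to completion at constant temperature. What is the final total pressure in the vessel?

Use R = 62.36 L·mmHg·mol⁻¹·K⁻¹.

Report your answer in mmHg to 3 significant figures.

Rigid vessel, constant T ⇒ P scales with total gas moles (1 → 2).
P_final = (2/1) × 7850 = 15700 mmHg

15700 mmHg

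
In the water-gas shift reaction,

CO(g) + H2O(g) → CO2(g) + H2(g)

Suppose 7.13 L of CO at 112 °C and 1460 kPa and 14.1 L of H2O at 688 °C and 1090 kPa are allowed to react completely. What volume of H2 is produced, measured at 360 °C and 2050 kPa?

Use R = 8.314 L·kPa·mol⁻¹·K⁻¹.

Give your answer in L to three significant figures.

n(CO) = PV/RT = (1460 × 7.13) / (8.314 × 385.15) = 3.251 mol
n(H2O) = PV/RT = (1090 × 14.1) / (8.314 × 961.15) = 1.923 mol
For 3.251 mol CO, stoichiometry requires (1/1) × 3.251 = 3.251 mol H2O; 1.923 mol is available, so H2O is limiting.
n(H2) = (1/1) × 1.923 = 1.923 mol
V(H2) = nRT/P = 1.923 × 8.314 × 633.15 / 2050 = 4.938 L

4.94 L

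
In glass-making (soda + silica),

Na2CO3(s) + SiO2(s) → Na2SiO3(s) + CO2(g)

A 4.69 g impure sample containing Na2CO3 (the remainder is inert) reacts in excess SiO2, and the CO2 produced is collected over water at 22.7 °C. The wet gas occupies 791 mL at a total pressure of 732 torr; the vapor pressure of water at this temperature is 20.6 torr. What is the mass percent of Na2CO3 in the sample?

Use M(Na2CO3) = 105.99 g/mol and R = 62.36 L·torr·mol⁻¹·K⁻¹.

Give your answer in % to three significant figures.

P(CO2) = 732 − 20.6 = 711.4 torr
n(CO2) = PV/RT = (711.4 × 0.7910) / (62.36 × 295.85) = 0.03050 mol
n(Na2CO3) = (1/1) × 0.03050 = 0.03050 mol
m(Na2CO3) = 0.03050 × 105.99 = 3.233 g
%Na2CO3 = 3.233 / 4.69 × 100 = 68.93%

68.9 %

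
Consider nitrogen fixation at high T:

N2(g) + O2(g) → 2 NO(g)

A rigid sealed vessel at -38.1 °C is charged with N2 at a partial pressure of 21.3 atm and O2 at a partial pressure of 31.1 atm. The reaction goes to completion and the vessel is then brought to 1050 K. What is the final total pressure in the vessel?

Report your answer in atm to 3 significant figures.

234 atm

Because the vessel is rigid and T is held at -38.1 °C, work the stoichiometry in partial pressures (P_i = n_iRT/V).
P(O2) required for 21.3 atm of N2 = (1/1) × 21.3 = 21.30 atm; available 31.1 atm, so N2 is limiting.
P(O2) remaining = 31.1 − (1/1) × 21.3 = 9.800 atm
P(gaseous products) = (2)/1 × 21.3 = 42.60 atm
P_total at -38.1 °C = 9.800 + 42.60 = 52.40 atm
Scaling to 1050 K: P = 52.40 × 1050/235.05 = 234.1 atm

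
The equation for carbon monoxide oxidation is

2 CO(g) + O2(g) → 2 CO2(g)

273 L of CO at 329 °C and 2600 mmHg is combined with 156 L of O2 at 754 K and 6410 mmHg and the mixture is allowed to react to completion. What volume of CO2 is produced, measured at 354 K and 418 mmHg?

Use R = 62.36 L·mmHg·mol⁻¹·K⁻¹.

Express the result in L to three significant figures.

n(CO) = PV/RT = (2600 × 273) / (62.36 × 602.15) = 18.90 mol
n(O2) = PV/RT = (6410 × 156) / (62.36 × 754) = 21.27 mol
For 18.90 mol CO, stoichiometry requires (1/2) × 18.90 = 9.450 mol O2; 21.27 mol is available, so CO is limiting.
n(CO2) = (2/2) × 18.90 = 18.90 mol
V(CO2) = nRT/P = 18.90 × 62.36 × 354 / 418 = 998.1 L

998 L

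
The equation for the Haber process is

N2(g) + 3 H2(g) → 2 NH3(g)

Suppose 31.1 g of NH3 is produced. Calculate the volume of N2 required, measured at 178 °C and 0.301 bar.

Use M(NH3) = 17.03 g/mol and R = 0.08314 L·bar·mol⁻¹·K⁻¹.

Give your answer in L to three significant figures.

114 L

n(NH3) = 31.10 / 17.03 = 1.826 mol
n(N2) = (1/2) × 1.826 = 0.9130 mol
V = nRT/P = 0.9130 × 0.08314 × 451.15 / 0.301 = 113.8 L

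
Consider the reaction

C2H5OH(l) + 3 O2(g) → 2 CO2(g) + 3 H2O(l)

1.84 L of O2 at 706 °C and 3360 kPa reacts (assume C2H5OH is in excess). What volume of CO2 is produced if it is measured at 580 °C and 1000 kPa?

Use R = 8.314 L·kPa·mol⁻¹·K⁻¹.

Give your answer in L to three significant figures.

n(O2) = PV/RT = (3360 × 1.84) / (8.314 × 979.15) = 0.7594 mol
n(CO2) = (2/3) × 0.7594 = 0.5063 mol
V = nRT/P = 0.5063 × 8.314 × 853.15 / 1000 = 3.591 L

3.59 L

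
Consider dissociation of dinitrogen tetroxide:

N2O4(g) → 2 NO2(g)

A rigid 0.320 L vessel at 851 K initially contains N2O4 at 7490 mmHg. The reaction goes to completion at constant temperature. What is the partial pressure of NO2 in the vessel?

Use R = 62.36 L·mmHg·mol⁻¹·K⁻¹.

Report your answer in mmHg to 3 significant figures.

15000 mmHg

n(N2O4)₀ = PV/RT = (7490 × 0.320) / (62.36 × 851) = 0.04516 mol
n(NO2) = (2/1) × 0.04516 = 0.09032 mol
P(NO2) = nRT/V = 0.09032 × 62.36 × 851 / 0.320 = 14980 mmHg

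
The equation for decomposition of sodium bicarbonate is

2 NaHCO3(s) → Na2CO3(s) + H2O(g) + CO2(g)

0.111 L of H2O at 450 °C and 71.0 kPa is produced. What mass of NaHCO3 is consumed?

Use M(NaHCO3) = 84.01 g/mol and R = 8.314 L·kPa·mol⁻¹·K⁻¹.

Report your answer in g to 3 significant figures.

n(H2O) = PV/RT = (71.0 × 0.111) / (8.314 × 723.15) = 0.001311 mol
n(NaHCO3) = (2/1) × 0.001311 = 0.002622 mol
m(NaHCO3) = 0.002622 × 84.01 = 0.2203 g

0.220 g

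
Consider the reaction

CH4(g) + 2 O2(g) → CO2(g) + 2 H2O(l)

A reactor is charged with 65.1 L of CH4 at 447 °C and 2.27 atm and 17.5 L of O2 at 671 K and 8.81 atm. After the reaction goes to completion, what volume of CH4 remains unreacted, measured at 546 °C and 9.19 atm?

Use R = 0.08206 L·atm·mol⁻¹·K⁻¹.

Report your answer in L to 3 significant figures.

8.05 L

n(CH4) = PV/RT = (2.27 × 65.1) / (0.08206 × 720.15) = 2.501 mol
n(O2) = PV/RT = (8.81 × 17.5) / (0.08206 × 671) = 2.800 mol
For 2.501 mol CH4, stoichiometry requires (2/1) × 2.501 = 5.002 mol O2; 2.800 mol is available, so O2 is limiting.
n(CH4) consumed = (1/2) × 2.800 = 1.400 mol; remaining = 2.501 − 1.400 = 1.101 mol
V(CH4) = nRT/P = 1.101 × 0.08206 × 819.15 / 9.19 = 8.053 L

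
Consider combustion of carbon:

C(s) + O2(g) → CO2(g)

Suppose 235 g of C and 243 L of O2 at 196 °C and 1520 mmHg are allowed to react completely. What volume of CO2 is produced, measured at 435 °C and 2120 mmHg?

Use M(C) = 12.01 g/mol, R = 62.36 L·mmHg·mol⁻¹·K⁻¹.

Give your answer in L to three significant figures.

263 L

n(C) = 235 / 12.01 = 19.57 mol
n(O2) = PV/RT = (1520 × 243) / (62.36 × 469.15) = 12.63 mol
For 19.57 mol C, stoichiometry requires (1/1) × 19.57 = 19.57 mol O2; 12.63 mol is available, so O2 is limiting.
n(CO2) = (1/1) × 12.63 = 12.63 mol
V(CO2) = nRT/P = 12.63 × 62.36 × 708.15 / 2120 = 263.1 L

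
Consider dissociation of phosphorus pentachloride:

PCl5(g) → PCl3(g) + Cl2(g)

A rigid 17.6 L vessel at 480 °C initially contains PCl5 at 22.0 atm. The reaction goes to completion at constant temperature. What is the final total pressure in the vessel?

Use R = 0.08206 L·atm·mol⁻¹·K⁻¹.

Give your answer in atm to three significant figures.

At constant T and V, P ∝ n(gas): 1 mol gas → 2 mol gas.
P_final = (2/1) × 22.0 = 44.00 atm

44.0 atm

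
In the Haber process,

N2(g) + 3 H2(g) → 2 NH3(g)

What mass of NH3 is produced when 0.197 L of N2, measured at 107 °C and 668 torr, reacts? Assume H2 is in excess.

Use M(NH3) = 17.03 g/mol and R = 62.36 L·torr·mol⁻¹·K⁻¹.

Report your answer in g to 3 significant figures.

n(N2) = PV/RT = (668 × 0.197) / (62.36 × 380.15) = 0.005551 mol
n(NH3) = (2/1) × 0.005551 = 0.01110 mol
m(NH3) = 0.01110 × 17.03 = 0.1890 g

0.189 g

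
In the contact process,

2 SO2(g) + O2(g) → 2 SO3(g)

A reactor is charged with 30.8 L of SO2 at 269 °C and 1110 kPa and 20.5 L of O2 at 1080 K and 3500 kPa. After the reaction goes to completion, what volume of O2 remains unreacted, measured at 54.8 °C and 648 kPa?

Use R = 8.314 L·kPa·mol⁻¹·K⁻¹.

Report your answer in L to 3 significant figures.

17.7 L

n(SO2) = PV/RT = (1110 × 30.8) / (8.314 × 542.15) = 7.585 mol
n(O2) = PV/RT = (3500 × 20.5) / (8.314 × 1080) = 7.991 mol
For 7.585 mol SO2, stoichiometry requires (1/2) × 7.585 = 3.792 mol O2; 7.991 mol is available, so SO2 is limiting.
n(O2) consumed = (1/2) × 7.585 = 3.792 mol; remaining = 7.991 − 3.792 = 4.199 mol
V(O2) = nRT/P = 4.199 × 8.314 × 327.95 / 648 = 17.67 L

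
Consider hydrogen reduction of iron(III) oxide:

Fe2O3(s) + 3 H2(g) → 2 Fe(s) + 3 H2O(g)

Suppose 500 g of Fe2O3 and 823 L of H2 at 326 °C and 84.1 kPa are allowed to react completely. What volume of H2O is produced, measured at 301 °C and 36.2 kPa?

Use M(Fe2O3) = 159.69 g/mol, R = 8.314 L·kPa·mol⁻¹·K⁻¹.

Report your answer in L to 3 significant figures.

1240 L

n(Fe2O3) = 500 / 159.69 = 3.131 mol
n(H2) = PV/RT = (84.1 × 823) / (8.314 × 599.15) = 13.89 mol
For 3.131 mol Fe2O3, stoichiometry requires (3/1) × 3.131 = 9.393 mol H2; 13.89 mol is available, so Fe2O3 is limiting.
n(H2O) = (3/1) × 3.131 = 9.393 mol
V(H2O) = nRT/P = 9.393 × 8.314 × 574.15 / 36.2 = 1239 L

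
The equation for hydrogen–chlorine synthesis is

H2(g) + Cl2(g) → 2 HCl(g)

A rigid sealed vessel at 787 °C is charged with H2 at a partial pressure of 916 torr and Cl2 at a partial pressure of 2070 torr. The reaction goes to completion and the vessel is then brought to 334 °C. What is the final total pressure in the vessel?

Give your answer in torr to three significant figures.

With V and T fixed, P_i ∝ n_i, so the mole ratios apply directly to partial pressures at 787 °C.
P(Cl2) required for 916 torr of H2 = (1/1) × 916 = 916.0 torr; available 2070 torr, so H2 is limiting.
P(Cl2) remaining = 2070 − (1/1) × 916 = 1154 torr
P(gaseous products) = (2)/1 × 916 = 1832 torr
P_total at 787 °C = 1154 + 1832 = 2986 torr
Scaling to 334 °C: P = 2986 × 607.15/1060.15 = 1710 torr

1710 torr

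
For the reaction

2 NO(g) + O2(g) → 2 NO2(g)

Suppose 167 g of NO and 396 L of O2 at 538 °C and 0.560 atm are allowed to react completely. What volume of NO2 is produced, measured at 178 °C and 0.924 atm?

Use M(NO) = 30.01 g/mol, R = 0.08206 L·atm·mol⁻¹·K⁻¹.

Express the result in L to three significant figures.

n(NO) = 167 / 30.01 = 5.565 mol
n(O2) = PV/RT = (0.560 × 396) / (0.08206 × 811.15) = 3.332 mol
For 5.565 mol NO, stoichiometry requires (1/2) × 5.565 = 2.783 mol O2; 3.332 mol is available, so NO is limiting.
n(NO2) = (2/2) × 5.565 = 5.565 mol
V(NO2) = nRT/P = 5.565 × 0.08206 × 451.15 / 0.924 = 223.0 L

223 L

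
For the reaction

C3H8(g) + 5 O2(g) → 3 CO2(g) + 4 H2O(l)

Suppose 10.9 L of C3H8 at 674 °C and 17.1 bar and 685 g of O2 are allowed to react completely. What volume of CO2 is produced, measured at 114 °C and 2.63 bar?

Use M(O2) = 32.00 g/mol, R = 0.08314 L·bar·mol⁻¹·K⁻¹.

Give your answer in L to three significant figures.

86.9 L

n(C3H8) = PV/RT = (17.1 × 10.9) / (0.08314 × 947.15) = 2.367 mol
n(O2) = 685 / 32.00 = 21.41 mol
For 2.367 mol C3H8, stoichiometry requires (5/1) × 2.367 = 11.84 mol O2; 21.41 mol is available, so C3H8 is limiting.
n(CO2) = (3/1) × 2.367 = 7.101 mol
V(CO2) = nRT/P = 7.101 × 0.08314 × 387.15 / 2.63 = 86.91 L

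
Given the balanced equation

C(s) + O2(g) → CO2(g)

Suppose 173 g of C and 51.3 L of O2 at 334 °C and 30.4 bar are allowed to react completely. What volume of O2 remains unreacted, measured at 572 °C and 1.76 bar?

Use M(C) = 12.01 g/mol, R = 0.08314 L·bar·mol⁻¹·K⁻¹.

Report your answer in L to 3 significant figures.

n(C) = 173 / 12.01 = 14.40 mol
n(O2) = PV/RT = (30.4 × 51.3) / (0.08314 × 607.15) = 30.89 mol
For 14.40 mol C, stoichiometry requires (1/1) × 14.40 = 14.40 mol O2; 30.89 mol is available, so C is limiting.
n(O2) consumed = (1/1) × 14.40 = 14.40 mol; remaining = 30.89 − 14.40 = 16.49 mol
V(O2) = nRT/P = 16.49 × 0.08314 × 845.15 / 1.76 = 658.3 L

658 L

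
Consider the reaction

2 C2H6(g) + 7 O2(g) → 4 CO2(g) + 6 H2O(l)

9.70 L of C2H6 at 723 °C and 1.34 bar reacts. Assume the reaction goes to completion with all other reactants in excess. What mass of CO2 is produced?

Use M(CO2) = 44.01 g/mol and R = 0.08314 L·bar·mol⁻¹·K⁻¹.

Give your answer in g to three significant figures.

13.8 g

n(C2H6) = PV/RT = (1.34 × 9.70) / (0.08314 × 996.15) = 0.1569 mol
n(CO2) = (4/2) × 0.1569 = 0.3138 mol
m(CO2) = 0.3138 × 44.01 = 13.81 g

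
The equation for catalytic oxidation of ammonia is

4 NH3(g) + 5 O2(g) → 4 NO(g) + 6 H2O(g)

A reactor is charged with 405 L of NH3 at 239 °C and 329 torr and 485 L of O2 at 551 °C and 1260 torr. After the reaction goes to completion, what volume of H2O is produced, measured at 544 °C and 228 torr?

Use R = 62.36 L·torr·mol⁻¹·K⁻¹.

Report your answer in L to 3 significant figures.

1400 L

n(NH3) = PV/RT = (329 × 405) / (62.36 × 512.15) = 4.172 mol
n(O2) = PV/RT = (1260 × 485) / (62.36 × 824.15) = 11.89 mol
For 4.172 mol NH3, stoichiometry requires (5/4) × 4.172 = 5.215 mol O2; 11.89 mol is available, so NH3 is limiting.
n(H2O) = (6/4) × 4.172 = 6.258 mol
V(H2O) = nRT/P = 6.258 × 62.36 × 817.15 / 228 = 1399 L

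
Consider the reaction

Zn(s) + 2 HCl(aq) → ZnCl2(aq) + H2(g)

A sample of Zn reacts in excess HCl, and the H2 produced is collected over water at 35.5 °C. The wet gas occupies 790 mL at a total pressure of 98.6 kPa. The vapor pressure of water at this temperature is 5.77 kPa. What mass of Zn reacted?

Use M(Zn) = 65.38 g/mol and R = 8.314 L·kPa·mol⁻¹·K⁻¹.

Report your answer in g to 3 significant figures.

P(H2) = 98.6 − 5.77 = 92.83 kPa
n(H2) = PV/RT = (92.83 × 0.7900) / (8.314 × 308.65) = 0.02858 mol
n(Zn) = (1/1) × 0.02858 = 0.02858 mol
m(Zn) = 0.02858 × 65.38 = 1.869 g

1.87 g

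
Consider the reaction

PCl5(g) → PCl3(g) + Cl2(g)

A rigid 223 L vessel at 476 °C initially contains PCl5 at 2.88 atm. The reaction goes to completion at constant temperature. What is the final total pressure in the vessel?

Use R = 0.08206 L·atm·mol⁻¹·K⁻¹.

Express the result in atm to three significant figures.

Rigid vessel, constant T ⇒ P scales with total gas moles (1 → 2).
P_final = (2/1) × 2.88 = 5.760 atm

5.76 atm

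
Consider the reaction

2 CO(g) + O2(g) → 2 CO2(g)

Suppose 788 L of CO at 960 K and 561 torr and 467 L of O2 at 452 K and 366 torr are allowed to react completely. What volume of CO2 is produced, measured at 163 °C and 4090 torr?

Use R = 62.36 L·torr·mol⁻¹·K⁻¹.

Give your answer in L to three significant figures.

49.1 L

n(CO) = PV/RT = (561 × 788) / (62.36 × 960) = 7.384 mol
n(O2) = PV/RT = (366 × 467) / (62.36 × 452) = 6.064 mol
For 7.384 mol CO, stoichiometry requires (1/2) × 7.384 = 3.692 mol O2; 6.064 mol is available, so CO is limiting.
n(CO2) = (2/2) × 7.384 = 7.384 mol
V(CO2) = nRT/P = 7.384 × 62.36 × 436.15 / 4090 = 49.10 L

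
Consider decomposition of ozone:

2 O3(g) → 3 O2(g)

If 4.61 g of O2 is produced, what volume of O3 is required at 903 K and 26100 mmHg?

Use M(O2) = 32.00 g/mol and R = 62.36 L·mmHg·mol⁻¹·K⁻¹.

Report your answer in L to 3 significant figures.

n(O2) = 4.610 / 32.00 = 0.1441 mol
n(O3) = (2/3) × 0.1441 = 0.09607 mol
V = nRT/P = 0.09607 × 62.36 × 903 / 26100 = 0.2073 L

0.207 L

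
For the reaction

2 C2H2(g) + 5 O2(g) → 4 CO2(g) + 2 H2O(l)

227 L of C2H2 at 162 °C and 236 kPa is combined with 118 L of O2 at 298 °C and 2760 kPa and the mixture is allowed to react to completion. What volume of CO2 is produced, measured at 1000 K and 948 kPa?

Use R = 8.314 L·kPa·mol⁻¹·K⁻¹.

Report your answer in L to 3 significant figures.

260 L

n(C2H2) = PV/RT = (236 × 227) / (8.314 × 435.15) = 14.81 mol
n(O2) = PV/RT = (2760 × 118) / (8.314 × 571.15) = 68.59 mol
For 14.81 mol C2H2, stoichiometry requires (5/2) × 14.81 = 37.02 mol O2; 68.59 mol is available, so C2H2 is limiting.
n(CO2) = (4/2) × 14.81 = 29.62 mol
V(CO2) = nRT/P = 29.62 × 8.314 × 1000 / 948 = 259.8 L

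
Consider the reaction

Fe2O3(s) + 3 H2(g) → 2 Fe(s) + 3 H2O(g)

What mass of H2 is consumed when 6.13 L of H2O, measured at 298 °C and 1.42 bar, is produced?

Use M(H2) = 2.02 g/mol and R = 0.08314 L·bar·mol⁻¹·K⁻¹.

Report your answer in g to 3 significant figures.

0.370 g

n(H2O) = PV/RT = (1.42 × 6.13) / (0.08314 × 571.15) = 0.1833 mol
n(H2) = (3/3) × 0.1833 = 0.1833 mol
m(H2) = 0.1833 × 2.02 = 0.3703 g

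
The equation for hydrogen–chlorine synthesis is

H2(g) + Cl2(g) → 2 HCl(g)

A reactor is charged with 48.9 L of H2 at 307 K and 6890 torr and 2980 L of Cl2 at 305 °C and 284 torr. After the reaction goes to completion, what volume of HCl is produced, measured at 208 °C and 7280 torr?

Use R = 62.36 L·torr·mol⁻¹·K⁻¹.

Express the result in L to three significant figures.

145 L

n(H2) = PV/RT = (6890 × 48.9) / (62.36 × 307) = 17.60 mol
n(Cl2) = PV/RT = (284 × 2980) / (62.36 × 578.15) = 23.47 mol
For 17.60 mol H2, stoichiometry requires (1/1) × 17.60 = 17.60 mol Cl2; 23.47 mol is available, so H2 is limiting.
n(HCl) = (2/1) × 17.60 = 35.20 mol
V(HCl) = nRT/P = 35.20 × 62.36 × 481.15 / 7280 = 145.1 L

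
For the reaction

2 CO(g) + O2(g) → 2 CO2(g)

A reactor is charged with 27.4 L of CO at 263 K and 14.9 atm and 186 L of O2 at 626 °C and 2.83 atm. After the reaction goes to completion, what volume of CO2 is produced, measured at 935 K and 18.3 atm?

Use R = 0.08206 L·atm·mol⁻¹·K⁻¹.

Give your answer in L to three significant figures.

n(CO) = PV/RT = (14.9 × 27.4) / (0.08206 × 263) = 18.92 mol
n(O2) = PV/RT = (2.83 × 186) / (0.08206 × 899.15) = 7.134 mol
For 18.92 mol CO, stoichiometry requires (1/2) × 18.92 = 9.460 mol O2; 7.134 mol is available, so O2 is limiting.
n(CO2) = (2/1) × 7.134 = 14.27 mol
V(CO2) = nRT/P = 14.27 × 0.08206 × 935 / 18.3 = 59.83 L

59.8 L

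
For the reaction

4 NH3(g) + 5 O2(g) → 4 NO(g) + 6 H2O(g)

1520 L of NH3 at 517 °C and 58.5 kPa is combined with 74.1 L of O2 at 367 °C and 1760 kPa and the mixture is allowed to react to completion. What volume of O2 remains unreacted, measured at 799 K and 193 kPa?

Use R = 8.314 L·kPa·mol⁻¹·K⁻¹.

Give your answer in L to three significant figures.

n(NH3) = PV/RT = (58.5 × 1520) / (8.314 × 790.15) = 13.54 mol
n(O2) = PV/RT = (1760 × 74.1) / (8.314 × 640.15) = 24.50 mol
For 13.54 mol NH3, stoichiometry requires (5/4) × 13.54 = 16.92 mol O2; 24.50 mol is available, so NH3 is limiting.
n(O2) consumed = (5/4) × 13.54 = 16.92 mol; remaining = 24.50 − 16.92 = 7.580 mol
V(O2) = nRT/P = 7.580 × 8.314 × 799 / 193 = 260.9 L

261 L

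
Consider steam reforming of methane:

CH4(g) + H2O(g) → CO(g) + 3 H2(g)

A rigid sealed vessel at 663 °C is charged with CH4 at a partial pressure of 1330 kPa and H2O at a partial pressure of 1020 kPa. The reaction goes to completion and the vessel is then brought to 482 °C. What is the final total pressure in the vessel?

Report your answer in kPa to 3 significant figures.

3540 kPa

With V and T fixed, P_i ∝ n_i, so the mole ratios apply directly to partial pressures at 663 °C.
P(H2O) required for 1330 kPa of CH4 = (1/1) × 1330 = 1330 kPa; available 1020 kPa, so H2O is limiting.
P(CH4) remaining = 1330 − (1/1) × 1020 = 310.0 kPa
P(gaseous products) = (1+3)/1 × 1020 = 4080 kPa
P_total at 663 °C = 310.0 + 4080 = 4390 kPa
Scaling to 482 °C: P = 4390 × 755.15/936.15 = 3541 kPa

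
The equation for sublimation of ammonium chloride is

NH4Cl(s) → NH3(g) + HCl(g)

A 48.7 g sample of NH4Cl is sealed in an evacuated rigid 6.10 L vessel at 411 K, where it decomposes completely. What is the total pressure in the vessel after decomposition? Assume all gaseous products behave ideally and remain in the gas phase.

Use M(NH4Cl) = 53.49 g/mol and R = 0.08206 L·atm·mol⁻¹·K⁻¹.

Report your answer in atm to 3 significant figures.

n(NH4Cl) = 48.7 / 53.49 = 0.9105 mol
n(gas produced) = (2/1) × 0.9105 = 1.821 mol
P = nRT/V = 1.821 × 0.08206 × 411 / 6.10 = 10.07 atm

10.1 atm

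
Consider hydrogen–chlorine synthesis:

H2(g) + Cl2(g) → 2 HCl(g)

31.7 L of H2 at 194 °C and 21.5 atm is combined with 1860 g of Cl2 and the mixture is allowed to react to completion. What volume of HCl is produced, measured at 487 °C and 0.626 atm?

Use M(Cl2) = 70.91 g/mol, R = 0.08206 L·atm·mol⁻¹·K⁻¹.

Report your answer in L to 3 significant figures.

n(H2) = PV/RT = (21.5 × 31.7) / (0.08206 × 467.15) = 17.78 mol
n(Cl2) = 1860 / 70.91 = 26.23 mol
For 17.78 mol H2, stoichiometry requires (1/1) × 17.78 = 17.78 mol Cl2; 26.23 mol is available, so H2 is limiting.
n(HCl) = (2/1) × 17.78 = 35.56 mol
V(HCl) = nRT/P = 35.56 × 0.08206 × 760.15 / 0.626 = 3543 L

3540 L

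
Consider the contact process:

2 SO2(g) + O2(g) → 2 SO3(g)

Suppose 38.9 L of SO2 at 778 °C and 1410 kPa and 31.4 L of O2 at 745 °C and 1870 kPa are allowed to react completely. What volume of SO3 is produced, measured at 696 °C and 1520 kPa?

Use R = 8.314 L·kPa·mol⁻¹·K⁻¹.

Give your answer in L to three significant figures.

n(SO2) = PV/RT = (1410 × 38.9) / (8.314 × 1051.15) = 6.276 mol
n(O2) = PV/RT = (1870 × 31.4) / (8.314 × 1018.15) = 6.937 mol
For 6.276 mol SO2, stoichiometry requires (1/2) × 6.276 = 3.138 mol O2; 6.937 mol is available, so SO2 is limiting.
n(SO3) = (2/2) × 6.276 = 6.276 mol
V(SO3) = nRT/P = 6.276 × 8.314 × 969.15 / 1520 = 33.27 L

33.3 L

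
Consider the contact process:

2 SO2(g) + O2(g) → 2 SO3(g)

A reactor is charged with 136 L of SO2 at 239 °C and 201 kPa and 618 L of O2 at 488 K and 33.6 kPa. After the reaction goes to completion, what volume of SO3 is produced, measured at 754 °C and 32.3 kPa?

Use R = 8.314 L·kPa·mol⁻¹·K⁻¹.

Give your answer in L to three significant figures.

1700 L

n(SO2) = PV/RT = (201 × 136) / (8.314 × 512.15) = 6.420 mol
n(O2) = PV/RT = (33.6 × 618) / (8.314 × 488) = 5.118 mol
For 6.420 mol SO2, stoichiometry requires (1/2) × 6.420 = 3.210 mol O2; 5.118 mol is available, so SO2 is limiting.
n(SO3) = (2/2) × 6.420 = 6.420 mol
V(SO3) = nRT/P = 6.420 × 8.314 × 1027.15 / 32.3 = 1697 L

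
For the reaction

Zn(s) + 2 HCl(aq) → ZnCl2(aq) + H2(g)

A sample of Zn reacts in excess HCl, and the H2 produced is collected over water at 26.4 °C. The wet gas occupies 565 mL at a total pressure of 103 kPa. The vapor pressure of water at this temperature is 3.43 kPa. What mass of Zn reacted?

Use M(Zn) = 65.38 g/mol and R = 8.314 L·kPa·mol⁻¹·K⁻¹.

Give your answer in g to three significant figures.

P(H2) = 103 − 3.43 = 99.57 kPa
n(H2) = PV/RT = (99.57 × 0.5650) / (8.314 × 299.55) = 0.02259 mol
n(Zn) = (1/1) × 0.02259 = 0.02259 mol
m(Zn) = 0.02259 × 65.38 = 1.477 g

1.48 g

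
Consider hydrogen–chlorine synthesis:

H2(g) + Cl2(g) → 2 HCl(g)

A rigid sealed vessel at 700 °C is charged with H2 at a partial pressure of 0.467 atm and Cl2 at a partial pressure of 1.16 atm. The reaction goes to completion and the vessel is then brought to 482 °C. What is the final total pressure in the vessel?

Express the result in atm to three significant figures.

Because the vessel is rigid and T is held at 700 °C, work the stoichiometry in partial pressures (P_i = n_iRT/V).
P(Cl2) required for 0.467 atm of H2 = (1/1) × 0.467 = 0.4670 atm; available 1.16 atm, so H2 is limiting.
P(Cl2) remaining = 1.16 − (1/1) × 0.467 = 0.6930 atm
P(gaseous products) = (2)/1 × 0.467 = 0.9340 atm
P_total at 700 °C = 0.6930 + 0.9340 = 1.627 atm
Scaling to 482 °C: P = 1.627 × 755.15/973.15 = 1.263 atm

1.26 atm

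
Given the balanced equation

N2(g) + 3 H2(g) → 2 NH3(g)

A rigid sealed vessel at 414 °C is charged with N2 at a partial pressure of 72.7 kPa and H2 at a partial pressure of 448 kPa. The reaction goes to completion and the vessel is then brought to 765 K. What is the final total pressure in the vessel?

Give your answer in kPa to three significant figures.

418 kPa

With V and T fixed, P_i ∝ n_i, so the mole ratios apply directly to partial pressures at 414 °C.
P(H2) required for 72.7 kPa of N2 = (3/1) × 72.7 = 218.1 kPa; available 448 kPa, so N2 is limiting.
P(H2) remaining = 448 − (3/1) × 72.7 = 229.9 kPa
P(gaseous products) = (2)/1 × 72.7 = 145.4 kPa
P_total at 414 °C = 229.9 + 145.4 = 375.3 kPa
Scaling to 765 K: P = 375.3 × 765/687.15 = 417.8 kPa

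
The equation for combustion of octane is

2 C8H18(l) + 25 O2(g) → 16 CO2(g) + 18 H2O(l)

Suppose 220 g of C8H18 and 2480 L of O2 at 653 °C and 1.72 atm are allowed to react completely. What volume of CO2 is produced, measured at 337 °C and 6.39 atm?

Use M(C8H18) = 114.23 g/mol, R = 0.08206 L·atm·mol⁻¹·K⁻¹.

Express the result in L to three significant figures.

121 L

n(C8H18) = 220 / 114.23 = 1.926 mol
n(O2) = PV/RT = (1.72 × 2480) / (0.08206 × 926.15) = 56.13 mol
For 1.926 mol C8H18, stoichiometry requires (25/2) × 1.926 = 24.07 mol O2; 56.13 mol is available, so C8H18 is limiting.
n(CO2) = (16/2) × 1.926 = 15.41 mol
V(CO2) = nRT/P = 15.41 × 0.08206 × 610.15 / 6.39 = 120.7 L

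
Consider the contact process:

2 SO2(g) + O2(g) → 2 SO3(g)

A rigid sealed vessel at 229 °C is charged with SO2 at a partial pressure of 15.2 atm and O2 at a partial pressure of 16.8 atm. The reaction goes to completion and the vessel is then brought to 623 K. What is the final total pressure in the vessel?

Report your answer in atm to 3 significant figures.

30.3 atm

With V and T fixed, P_i ∝ n_i, so the mole ratios apply directly to partial pressures at 229 °C.
P(O2) required for 15.2 atm of SO2 = (1/2) × 15.2 = 7.600 atm; available 16.8 atm, so SO2 is limiting.
P(O2) remaining = 16.8 − (1/2) × 15.2 = 9.200 atm
P(gaseous products) = (2)/2 × 15.2 = 15.20 atm
P_total at 229 °C = 9.200 + 15.20 = 24.40 atm
Scaling to 623 K: P = 24.40 × 623/502.15 = 30.27 atm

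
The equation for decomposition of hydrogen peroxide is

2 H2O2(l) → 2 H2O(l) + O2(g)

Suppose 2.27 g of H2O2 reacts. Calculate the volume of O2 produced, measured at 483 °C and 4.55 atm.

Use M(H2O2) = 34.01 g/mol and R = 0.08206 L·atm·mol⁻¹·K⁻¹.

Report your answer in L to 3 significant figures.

0.455 L

n(H2O2) = 2.270 / 34.01 = 0.06675 mol
n(O2) = (1/2) × 0.06675 = 0.03338 mol
V = nRT/P = 0.03338 × 0.08206 × 756.15 / 4.55 = 0.4552 L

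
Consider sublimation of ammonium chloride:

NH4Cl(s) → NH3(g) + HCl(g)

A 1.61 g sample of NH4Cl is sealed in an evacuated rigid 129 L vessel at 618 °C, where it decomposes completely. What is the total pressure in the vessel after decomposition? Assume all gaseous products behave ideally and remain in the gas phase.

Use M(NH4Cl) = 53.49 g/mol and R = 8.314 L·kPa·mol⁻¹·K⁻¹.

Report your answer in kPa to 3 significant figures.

n(NH4Cl) = 1.61 / 53.49 = 0.03010 mol
n(gas produced) = (2/1) × 0.03010 = 0.06020 mol
P = nRT/V = 0.06020 × 8.314 × 891.15 / 129 = 3.458 kPa

3.46 kPa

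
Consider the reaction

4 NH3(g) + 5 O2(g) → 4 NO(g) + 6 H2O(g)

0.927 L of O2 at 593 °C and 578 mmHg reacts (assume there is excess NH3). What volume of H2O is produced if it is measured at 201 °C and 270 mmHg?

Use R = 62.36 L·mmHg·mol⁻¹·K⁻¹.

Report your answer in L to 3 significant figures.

1.30 L

n(O2) = PV/RT = (578 × 0.927) / (62.36 × 866.15) = 0.009920 mol
n(H2O) = (6/5) × 0.009920 = 0.01190 mol
V = nRT/P = 0.01190 × 62.36 × 474.15 / 270 = 1.303 L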